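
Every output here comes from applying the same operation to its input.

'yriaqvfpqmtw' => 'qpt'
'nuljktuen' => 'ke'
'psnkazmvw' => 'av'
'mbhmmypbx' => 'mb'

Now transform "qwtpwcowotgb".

wwg

What's happening: delete the first 2 characters, then keep one character in every 3, starting at position 3 (positions 3rd, 6th, 9th, ...).
Applying both steps to "qwtpwcowotgb": "tpwcowotgb", then "wwg".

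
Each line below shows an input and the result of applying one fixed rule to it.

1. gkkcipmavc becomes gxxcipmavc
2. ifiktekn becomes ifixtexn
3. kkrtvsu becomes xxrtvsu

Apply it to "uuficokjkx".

uuficoxjxx

The transformation: replace every "k" with "x".
Applying that to "uuficokjkx" gives "uuficoxjxx".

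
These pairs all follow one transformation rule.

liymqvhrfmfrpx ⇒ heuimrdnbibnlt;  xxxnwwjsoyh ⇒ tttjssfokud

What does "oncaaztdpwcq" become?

kjywwvpzlsym

What's happening: shift every letter 4 places backward in the alphabet (wrapping around).
So "oncaaztdpwcq" becomes "kjywwvpzlsym".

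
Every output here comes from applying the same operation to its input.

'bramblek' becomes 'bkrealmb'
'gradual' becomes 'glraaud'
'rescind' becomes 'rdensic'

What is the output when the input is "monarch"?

mhocnra

Looking at the pairs, the operation is to take characters alternately from the front and the back (1st, last, 2nd, 2nd-last, ...).
Applying that to "monarch" gives "mhocnra".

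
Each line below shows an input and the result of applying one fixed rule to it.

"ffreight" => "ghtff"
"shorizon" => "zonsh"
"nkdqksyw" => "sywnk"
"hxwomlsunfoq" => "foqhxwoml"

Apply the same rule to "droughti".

The transformation: move the last 3 characters to the front (rotate right by 3), then delete the last 3 characters.
Working it through for "droughti": intermediate "htidroug", final "htidr".

htidr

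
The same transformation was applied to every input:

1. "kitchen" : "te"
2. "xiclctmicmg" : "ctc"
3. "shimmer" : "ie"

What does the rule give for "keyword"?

In each case the input is transformed by: keep one character in every 3, starting at position 3 (positions 3rd, 6th, 9th, ...).
On "keyword" that produces "yr".

yr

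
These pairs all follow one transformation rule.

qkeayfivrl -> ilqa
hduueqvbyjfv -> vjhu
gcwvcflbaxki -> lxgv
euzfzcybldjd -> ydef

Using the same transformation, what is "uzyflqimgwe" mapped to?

The pattern: keep one character in every 3, starting at position 1 (positions 1st, 4th, 7th, ...), then move the last 2 characters to the front (rotate right by 2).
Starting from "uzyflqimgwe": after the first operation, "ufiw"; after the second, "iwuf".

iwuf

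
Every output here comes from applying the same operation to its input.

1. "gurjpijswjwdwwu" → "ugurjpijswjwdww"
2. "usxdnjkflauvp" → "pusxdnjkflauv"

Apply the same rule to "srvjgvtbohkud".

dsrvjgvtbohku

The transformation: move the last character to the front.
Doing the same to "srvjgvtbohkud": "dsrvjgvtbohku".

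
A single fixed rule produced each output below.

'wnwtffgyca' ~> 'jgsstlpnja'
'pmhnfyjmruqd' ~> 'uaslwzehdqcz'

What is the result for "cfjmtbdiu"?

The transformation: move the first 2 characters to the end (rotate left by 2), then shift every letter 13 places forward in the alphabet (wrapping around) — i.e. ROT13.
"cfjmtbdiu" → "jmtbdiucf" → "wzgoqvhps".

wzgoqvhps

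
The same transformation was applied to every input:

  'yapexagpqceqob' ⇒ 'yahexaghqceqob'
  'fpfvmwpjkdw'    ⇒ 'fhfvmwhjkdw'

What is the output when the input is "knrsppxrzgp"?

knrshhxrzgh

Looking at the pairs, the operation is to replace every "p" with "h".
On "knrsppxrzgp" that produces "knrshhxrzgh".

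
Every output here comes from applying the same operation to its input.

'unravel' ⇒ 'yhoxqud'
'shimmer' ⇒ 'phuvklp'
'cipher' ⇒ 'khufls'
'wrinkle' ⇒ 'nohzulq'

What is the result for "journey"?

qhbmrxu

Rule — move the last 3 characters to the front (rotate right by 3), then shift every letter 3 places forward in the alphabet (wrapping around).
"journey" → "neyjour" → "qhbmrxu".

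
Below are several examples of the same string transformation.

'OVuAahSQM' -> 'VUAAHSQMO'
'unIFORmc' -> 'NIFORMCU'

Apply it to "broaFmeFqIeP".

The transformation: move the first character to the end, then convert every letter to uppercase.
"broaFmeFqIeP" → "roaFmeFqIePb" → "ROAFMEFQIEPB".
(Check on "OVuAahSQM": → "VuAahSQMO" → "VUAAHSQMO" ✓)

ROAFMEFQIEPB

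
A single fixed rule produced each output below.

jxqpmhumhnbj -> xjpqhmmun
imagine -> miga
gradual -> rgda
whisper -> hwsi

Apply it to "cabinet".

In each case the input is transformed by: swap each adjacent pair of characters (1↔2, 3↔4, ...), then delete the last 3 characters.
Working it through for "cabinet": intermediate "acibent", final "acib".

acib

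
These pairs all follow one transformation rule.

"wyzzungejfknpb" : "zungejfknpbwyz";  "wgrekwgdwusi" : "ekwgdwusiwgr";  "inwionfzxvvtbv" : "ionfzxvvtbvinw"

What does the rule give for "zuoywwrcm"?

ywwrcmzuo

Each output is the input with this applied: move the first 3 characters to the end (rotate left by 3).
So "zuoywwrcm" becomes "ywwrcmzuo".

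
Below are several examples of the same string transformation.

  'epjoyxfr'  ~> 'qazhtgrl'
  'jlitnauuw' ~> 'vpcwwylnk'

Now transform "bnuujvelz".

The pattern: shift every letter 2 places forward in the alphabet (wrapping around), then move the first 3 characters to the end (rotate left by 3).
So "bnuujvelz" becomes "wlxgnbdpw".

wlxgnbdpw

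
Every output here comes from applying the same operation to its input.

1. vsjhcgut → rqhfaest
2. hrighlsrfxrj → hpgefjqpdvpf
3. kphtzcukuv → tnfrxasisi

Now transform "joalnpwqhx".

The rule is to swap the first and last characters, then shift every letter 2 places backward in the alphabet (wrapping around).
For "joalnpwqhx" the result is "vmyjlnuofh".
(Check on "hrighlsrfxrj": → "jrighlsrfxrh" → "hpgefjqpdvpf" ✓)

vmyjlnuofh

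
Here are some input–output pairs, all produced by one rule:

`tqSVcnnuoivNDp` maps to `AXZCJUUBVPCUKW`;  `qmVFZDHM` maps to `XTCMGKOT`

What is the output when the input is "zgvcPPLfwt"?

GNCJWWSMDA

What's happening: shift every letter 7 places forward in the alphabet (wrapping around), then convert every letter to uppercase.
On "zgvcPPLfwt": the first step gives "gncjWWSmda", and the second then gives "GNCJWWSMDA".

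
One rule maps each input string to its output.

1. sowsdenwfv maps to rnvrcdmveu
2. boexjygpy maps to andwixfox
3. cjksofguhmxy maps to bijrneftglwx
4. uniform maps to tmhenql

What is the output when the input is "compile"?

bnlohkd

Rule — shift every letter 1 place backward in the alphabet (wrapping around).
Applying that to "compile" gives "bnlohkd".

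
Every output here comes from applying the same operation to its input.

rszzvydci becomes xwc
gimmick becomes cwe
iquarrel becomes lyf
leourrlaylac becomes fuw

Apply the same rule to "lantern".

Each output is the input with this applied: shift every letter 6 places backward in the alphabet (wrapping around), then keep only the last 3 characters.
On "lantern": the first step gives "fuhnylh", and the second then gives "ylh".

ylh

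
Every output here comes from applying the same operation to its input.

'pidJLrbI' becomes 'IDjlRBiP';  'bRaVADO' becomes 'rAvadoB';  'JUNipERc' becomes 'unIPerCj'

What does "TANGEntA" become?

In each case the input is transformed by: flip the case of every letter, then move the first character to the end.
Doing the same to "TANGEntA": "angeNTat".

angeNTat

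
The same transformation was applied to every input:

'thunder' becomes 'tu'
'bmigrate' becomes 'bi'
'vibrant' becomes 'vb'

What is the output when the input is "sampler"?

sm

Each output is the input with this applied: keep every other character starting from the first (positions 1st, 3rd, 5th, ...), then keep only the first 2 characters.
On "sampler" that produces "sm".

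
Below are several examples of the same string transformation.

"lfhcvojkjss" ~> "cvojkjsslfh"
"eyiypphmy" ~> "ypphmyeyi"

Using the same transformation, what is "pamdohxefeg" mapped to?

Looking at the pairs, the operation is to move the first 3 characters to the end (rotate left by 3).
On "pamdohxefeg" that produces "dohxefegpam".

dohxefegpam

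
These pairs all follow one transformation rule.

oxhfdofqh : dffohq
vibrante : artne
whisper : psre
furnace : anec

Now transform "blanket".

Looking at the pairs, the operation is to delete the first 3 characters, then swap each adjacent pair of characters (1↔2, 3↔4, ...).
Applying both steps to "blanket": "nket", then "knte".

knte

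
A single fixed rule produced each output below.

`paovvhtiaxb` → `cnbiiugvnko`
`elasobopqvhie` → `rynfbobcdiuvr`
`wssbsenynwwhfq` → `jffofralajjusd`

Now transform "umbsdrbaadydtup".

The pattern: shift every letter 13 places forward in the alphabet (wrapping around) — i.e. ROT13.
Doing the same to "umbsdrbaadydtup": "hzofqeonnqlqghc".

hzofqeonnqlqghc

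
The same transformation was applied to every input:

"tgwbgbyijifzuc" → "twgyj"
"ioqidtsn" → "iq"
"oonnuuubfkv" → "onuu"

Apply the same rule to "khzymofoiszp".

kzmf

In each case the input is transformed by: keep every other character starting from the first (positions 1st, 3rd, 5th, ...), then delete the last 2 characters.
"khzymofoiszp" → "kzmf".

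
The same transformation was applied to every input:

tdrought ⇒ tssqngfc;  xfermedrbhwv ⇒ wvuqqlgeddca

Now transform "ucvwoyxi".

Looking at the pairs, the operation is to shift every letter 1 place backward in the alphabet (wrapping around), then sort the characters into reverse alphabetical order.
On "ucvwoyxi" that produces "xwvutnhb".

xwvutnhb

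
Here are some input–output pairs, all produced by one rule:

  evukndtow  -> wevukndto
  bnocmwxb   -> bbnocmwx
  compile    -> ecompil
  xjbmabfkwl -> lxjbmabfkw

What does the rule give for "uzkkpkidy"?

yuzkkpkid

Rule — move the last character to the front.
For "uzkkpkidy" the result is "yuzkkpkid".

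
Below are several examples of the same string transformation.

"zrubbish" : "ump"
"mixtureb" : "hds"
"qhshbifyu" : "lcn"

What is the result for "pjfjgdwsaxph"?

In each case the input is transformed by: shift every letter 5 places backward in the alphabet (wrapping around), then keep only the first 3 characters.
"pjfjgdwsaxph" → "keaebyrnvskc" → "kea".

kea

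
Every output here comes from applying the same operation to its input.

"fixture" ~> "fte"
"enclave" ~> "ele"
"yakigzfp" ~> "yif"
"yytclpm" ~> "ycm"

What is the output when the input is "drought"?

dut

Rule — keep one character in every 3, starting at position 1 (positions 1st, 4th, 7th, ...).
So "drought" becomes "dut".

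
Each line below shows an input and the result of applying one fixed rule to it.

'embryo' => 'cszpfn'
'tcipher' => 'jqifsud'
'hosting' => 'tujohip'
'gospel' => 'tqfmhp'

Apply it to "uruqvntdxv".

vrwoueywvs

The transformation: shift every letter 1 place forward in the alphabet (wrapping around), then move the first 2 characters to the end (rotate left by 2).
Starting from "uruqvntdxv": after the first operation, "vsvrwoueyw"; after the second, "vrwoueywvs".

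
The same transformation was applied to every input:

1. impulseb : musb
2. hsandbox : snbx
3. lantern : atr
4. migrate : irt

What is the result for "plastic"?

lsi

Looking at the pairs, the operation is to keep every other character starting from the second (positions 2nd, 4th, 6th, ...).
Doing the same to "plastic": "lsi".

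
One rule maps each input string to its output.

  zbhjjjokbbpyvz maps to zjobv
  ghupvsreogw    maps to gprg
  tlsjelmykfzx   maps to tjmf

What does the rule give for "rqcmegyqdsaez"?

rmysz

The pattern: keep one character in every 3, starting at position 1 (positions 1st, 4th, 7th, ...).
On "rqcmegyqdsaez" that produces "rmysz".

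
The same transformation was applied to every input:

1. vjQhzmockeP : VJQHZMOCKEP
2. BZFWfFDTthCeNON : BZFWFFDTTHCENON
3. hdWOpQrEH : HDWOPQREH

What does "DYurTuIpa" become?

In each case the input is transformed by: convert every letter to uppercase.
On "DYurTuIpa" that produces "DYURTUIPA".

DYURTUIPA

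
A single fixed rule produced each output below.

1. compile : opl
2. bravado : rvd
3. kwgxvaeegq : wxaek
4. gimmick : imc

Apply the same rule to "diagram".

iga

Looking at the pairs, the operation is to swap the first and last characters, then keep every other character starting from the second (positions 2nd, 4th, 6th, ...).
Starting from "diagram": after the first operation, "miagrad"; after the second, "iga".
(Check on "compile": → "eompilc" → "opl" ✓)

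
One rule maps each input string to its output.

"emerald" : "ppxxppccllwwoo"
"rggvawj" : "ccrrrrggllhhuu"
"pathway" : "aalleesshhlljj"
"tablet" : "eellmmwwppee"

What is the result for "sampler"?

Looking at the pairs, the operation is to double every character, then shift every letter 11 places forward in the alphabet (wrapping around).
Starting from "sampler": after the first operation, "ssaammpplleerr"; after the second, "ddllxxaawwppcc".
(Check on "pathway": → "ppaatthhwwaayy" → "aalleesshhlljj" ✓)

ddllxxaawwppcc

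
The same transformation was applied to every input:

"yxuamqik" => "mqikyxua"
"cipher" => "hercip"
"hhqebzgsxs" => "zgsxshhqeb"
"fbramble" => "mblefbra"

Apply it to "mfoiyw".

iywmfo

Each output is the input with this applied: swap the front and back halves of the string.
On "mfoiyw" that produces "iywmfo".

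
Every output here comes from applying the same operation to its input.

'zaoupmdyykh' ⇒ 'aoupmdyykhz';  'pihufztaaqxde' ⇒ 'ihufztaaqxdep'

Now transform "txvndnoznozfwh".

In each case the input is transformed by: move the first character to the end.
On "txvndnoznozfwh" that produces "xvndnoznozfwht".

xvndnoznozfwht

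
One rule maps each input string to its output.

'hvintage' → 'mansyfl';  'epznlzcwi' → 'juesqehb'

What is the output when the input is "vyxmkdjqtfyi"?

In each case the input is transformed by: delete the last character, then shift every letter 5 places forward in the alphabet (wrapping around).
On "vyxmkdjqtfyi": the first step gives "vyxmkdjqtfy", and the second then gives "adcrpiovykd".
(Check on "hvintage": → "hvintag" → "mansyfl" ✓)

adcrpiovykd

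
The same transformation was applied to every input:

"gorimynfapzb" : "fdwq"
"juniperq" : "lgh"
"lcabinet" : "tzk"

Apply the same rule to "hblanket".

The pattern: shift every letter 9 places backward in the alphabet (wrapping around), then keep one character in every 3, starting at position 2 (positions 2nd, 5th, 8th, ...).
For "hblanket", step one produces "yscrebvk"; step two turns that into "sek".

sek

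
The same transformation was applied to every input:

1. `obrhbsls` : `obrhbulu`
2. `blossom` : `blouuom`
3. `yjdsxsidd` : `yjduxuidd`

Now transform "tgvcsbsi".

Rule — replace every "s" with "u".
So "tgvcsbsi" becomes "tgvcubui".

tgvcubui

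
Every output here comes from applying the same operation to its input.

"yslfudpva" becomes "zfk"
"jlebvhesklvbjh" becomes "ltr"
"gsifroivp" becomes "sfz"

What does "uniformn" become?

What's happening: shift every letter 10 places forward in the alphabet (wrapping around), then keep only the last 3 characters.
"uniformn" → "bwx".

bwx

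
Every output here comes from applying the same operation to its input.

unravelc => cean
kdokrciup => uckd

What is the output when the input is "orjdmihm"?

midr

The transformation: keep every other character starting from the second (positions 2nd, 4th, 6th, ...), then reverse the string.
For "orjdmihm" the result is "midr".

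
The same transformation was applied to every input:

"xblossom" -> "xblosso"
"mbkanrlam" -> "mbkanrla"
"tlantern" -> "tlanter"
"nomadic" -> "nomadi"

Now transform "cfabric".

In each case the input is transformed by: delete the last character.
So "cfabric" becomes "cfabri".

cfabri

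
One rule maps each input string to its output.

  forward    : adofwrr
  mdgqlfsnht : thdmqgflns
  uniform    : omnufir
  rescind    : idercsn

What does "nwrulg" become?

Rule — swap each adjacent pair of characters (1↔2, 3↔4, ...), then move the last 2 characters to the front (rotate right by 2).
Starting from "nwrulg": after the first operation, "wnurgl"; after the second, "glwnur".

glwnur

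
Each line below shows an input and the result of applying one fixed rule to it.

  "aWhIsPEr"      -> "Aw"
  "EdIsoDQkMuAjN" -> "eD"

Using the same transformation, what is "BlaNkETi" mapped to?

bL

In each case the input is transformed by: flip the case of every letter, then keep only the first 2 characters.
Working it through for "BlaNkETi": intermediate "bLAnKetI", final "bL".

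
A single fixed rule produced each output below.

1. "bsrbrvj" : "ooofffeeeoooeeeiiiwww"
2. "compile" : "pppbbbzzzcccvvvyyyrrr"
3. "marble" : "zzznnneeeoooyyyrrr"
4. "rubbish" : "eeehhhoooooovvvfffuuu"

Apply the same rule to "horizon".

uuubbbeeevvvmmmbbbaaa

Each output is the input with this applied: shift every letter 13 places forward in the alphabet (wrapping around) — i.e. ROT13, then repeat every character 3 times.
For "horizon", step one produces "ubevmba"; step two turns that into "uuubbbeeevvvmmmbbbaaa".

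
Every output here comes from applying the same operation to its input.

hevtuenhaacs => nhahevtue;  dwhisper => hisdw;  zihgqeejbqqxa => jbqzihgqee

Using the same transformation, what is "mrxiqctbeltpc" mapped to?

belmrxiqct

The pattern: delete the last 3 characters, then move the last 3 characters to the front (rotate right by 3).
Applying both steps to "mrxiqctbeltpc": "mrxiqctbel", then "belmrxiqct".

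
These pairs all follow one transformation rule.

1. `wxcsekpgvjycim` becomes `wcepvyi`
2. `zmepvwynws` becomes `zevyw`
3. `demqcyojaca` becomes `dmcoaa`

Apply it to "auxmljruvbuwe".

axlrvue

Rule — keep every other character starting from the first (positions 1st, 3rd, 5th, ...).
On "auxmljruvbuwe" that produces "axlrvue".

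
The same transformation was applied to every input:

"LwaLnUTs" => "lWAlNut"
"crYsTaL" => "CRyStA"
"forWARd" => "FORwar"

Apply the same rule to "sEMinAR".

Rule — flip the case of every letter, then delete the last character.
Working it through for "sEMinAR": intermediate "SemINar", final "SemINa".

SemINa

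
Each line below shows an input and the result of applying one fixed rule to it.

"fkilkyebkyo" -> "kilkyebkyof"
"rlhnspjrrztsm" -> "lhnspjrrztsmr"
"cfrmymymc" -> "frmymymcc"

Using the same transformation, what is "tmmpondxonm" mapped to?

mmpondxonmt

Looking at the pairs, the operation is to move the first character to the end.
On "tmmpondxonm" that produces "mmpondxonmt".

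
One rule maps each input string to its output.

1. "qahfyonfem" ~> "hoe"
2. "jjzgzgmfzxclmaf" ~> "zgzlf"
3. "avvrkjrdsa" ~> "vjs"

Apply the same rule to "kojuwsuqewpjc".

Looking at the pairs, the operation is to keep one character in every 3, starting at position 3 (positions 3rd, 6th, 9th, ...).
So "kojuwsuqewpjc" becomes "jsej".

jsej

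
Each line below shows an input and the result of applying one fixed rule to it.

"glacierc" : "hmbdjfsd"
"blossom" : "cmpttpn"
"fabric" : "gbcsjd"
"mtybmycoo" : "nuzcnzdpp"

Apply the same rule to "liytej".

The transformation: shift every letter 1 place forward in the alphabet (wrapping around).
For "liytej" the result is "mjzufk".

mjzufk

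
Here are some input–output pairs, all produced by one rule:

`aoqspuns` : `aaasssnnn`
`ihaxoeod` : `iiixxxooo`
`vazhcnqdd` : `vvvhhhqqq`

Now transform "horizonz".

hhhiiinnn

What's happening: keep one character in every 3, starting at position 1 (positions 1st, 4th, 7th, ...), then repeat every character 3 times.
"horizonz" → "hin" → "hhhiiinnn".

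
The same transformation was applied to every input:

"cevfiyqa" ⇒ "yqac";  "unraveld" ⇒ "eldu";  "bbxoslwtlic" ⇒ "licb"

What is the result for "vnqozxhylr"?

ylrv

Rule — move the last 3 characters to the front (rotate right by 3), then keep only the first 4 characters.
Applying both steps to "vnqozxhylr": "ylrvnqozxh", then "ylrv".
(Check on "cevfiyqa": → "yqacevfi" → "yqac" ✓)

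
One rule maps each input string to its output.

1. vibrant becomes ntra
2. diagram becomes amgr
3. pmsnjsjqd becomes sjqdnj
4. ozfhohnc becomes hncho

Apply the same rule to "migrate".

tera

The transformation: delete the first 3 characters, then move the first 2 characters to the end (rotate left by 2).
Applying both steps to "migrate": "rate", then "tera".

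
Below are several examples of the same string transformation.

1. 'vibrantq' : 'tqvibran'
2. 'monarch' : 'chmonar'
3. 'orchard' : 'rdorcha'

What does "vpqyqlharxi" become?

In each case the input is transformed by: move the last 2 characters to the front (rotate right by 2).
On "vpqyqlharxi" that produces "xivpqyqlhar".

xivpqyqlhar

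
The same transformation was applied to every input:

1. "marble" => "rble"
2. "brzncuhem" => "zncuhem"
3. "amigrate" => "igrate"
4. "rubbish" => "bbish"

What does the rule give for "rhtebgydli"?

tebgydli

Looking at the pairs, the operation is to delete the first 2 characters.
Applying that to "rhtebgydli" gives "tebgydli".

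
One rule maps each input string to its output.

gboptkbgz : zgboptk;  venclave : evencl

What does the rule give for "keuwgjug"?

Each output is the input with this applied: move the last 3 characters to the front (rotate right by 3), then delete the first 2 characters.
On "keuwgjug": the first step gives "jugkeuwg", and the second then gives "gkeuwg".
(Check on "venclave": → "avevencl" → "evencl" ✓)

gkeuwg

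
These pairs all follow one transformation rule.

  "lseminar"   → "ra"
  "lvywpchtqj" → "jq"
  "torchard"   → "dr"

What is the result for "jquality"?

yt

The pattern: reverse the string, then keep only the first 2 characters.
Applying both steps to "jquality": "ytilauqj", then "yt".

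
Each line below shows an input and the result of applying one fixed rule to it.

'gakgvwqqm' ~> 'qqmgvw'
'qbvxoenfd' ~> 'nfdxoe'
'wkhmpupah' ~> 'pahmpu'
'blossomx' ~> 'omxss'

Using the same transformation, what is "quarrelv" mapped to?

elvrr

Each output is the input with this applied: delete the first 3 characters, then move the last 3 characters to the front (rotate right by 3).
"quarrelv" → "rrelv" → "elvrr".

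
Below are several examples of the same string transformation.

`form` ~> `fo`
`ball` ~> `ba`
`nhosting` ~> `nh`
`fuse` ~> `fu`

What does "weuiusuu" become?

we

Each output is the input with this applied: keep only the first 2 characters.
For "weuiusuu" the result is "we".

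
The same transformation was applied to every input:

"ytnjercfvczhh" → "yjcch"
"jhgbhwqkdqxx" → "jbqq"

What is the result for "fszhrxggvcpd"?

fhgc

Looking at the pairs, the operation is to keep one character in every 3, starting at position 1 (positions 1st, 4th, 7th, ...).
Applying that to "fszhrxggvcpd" gives "fhgc".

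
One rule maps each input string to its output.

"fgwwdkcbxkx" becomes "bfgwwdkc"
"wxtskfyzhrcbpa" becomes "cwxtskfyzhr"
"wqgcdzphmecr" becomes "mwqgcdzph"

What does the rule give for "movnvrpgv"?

In each case the input is transformed by: delete the last 3 characters, then move the last character to the front.
For "movnvrpgv", step one produces "movnvr"; step two turns that into "rmovnv".
(Check on "wqgcdzphmecr": → "wqgcdzphm" → "mwqgcdzph" ✓)

rmovnv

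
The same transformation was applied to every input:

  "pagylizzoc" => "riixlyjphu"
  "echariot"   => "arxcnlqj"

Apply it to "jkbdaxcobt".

Each output is the input with this applied: swap the front and back halves of the string, then shift every letter 9 places forward in the alphabet (wrapping around).
Doing the same to "jkbdaxcobt": "glxkcstkmj".
(Check on "pagylizzoc": → "izzocpagyl" → "riixlyjphu" ✓)

glxkcstkmj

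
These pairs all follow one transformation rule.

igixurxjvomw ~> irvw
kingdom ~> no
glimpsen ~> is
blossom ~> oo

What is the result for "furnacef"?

rc

Each output is the input with this applied: keep one character in every 3, starting at position 3 (positions 3rd, 6th, 9th, ...).
Doing the same to "furnacef": "rc".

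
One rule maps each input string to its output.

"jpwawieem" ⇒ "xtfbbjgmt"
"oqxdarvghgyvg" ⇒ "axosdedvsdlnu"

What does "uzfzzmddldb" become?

wwjaaiayrwc

The pattern: move the first 3 characters to the end (rotate left by 3), then shift every letter 3 places backward in the alphabet (wrapping around).
Working it through for "uzfzzmddldb": intermediate "zzmddldbuzf", final "wwjaaiayrwc".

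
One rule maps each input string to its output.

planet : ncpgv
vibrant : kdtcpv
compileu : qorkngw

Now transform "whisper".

What's happening: shift every letter 2 places forward in the alphabet (wrapping around), then delete the first character.
Applying that to "whisper" gives "jkurgt".

jkurgt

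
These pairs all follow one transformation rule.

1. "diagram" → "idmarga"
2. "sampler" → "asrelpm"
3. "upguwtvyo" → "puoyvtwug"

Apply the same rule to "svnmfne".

vsenfmn

The transformation: reverse the string, then move the last 2 characters to the front (rotate right by 2).
Applying both steps to "svnmfne": "enfmnvs", then "vsenfmn".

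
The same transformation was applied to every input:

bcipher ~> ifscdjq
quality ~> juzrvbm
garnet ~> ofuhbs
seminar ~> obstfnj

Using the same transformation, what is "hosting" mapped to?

In each case the input is transformed by: move the last 3 characters to the front (rotate right by 3), then shift every letter 1 place forward in the alphabet (wrapping around).
For "hosting", step one produces "inghost"; step two turns that into "johiptu".

johiptu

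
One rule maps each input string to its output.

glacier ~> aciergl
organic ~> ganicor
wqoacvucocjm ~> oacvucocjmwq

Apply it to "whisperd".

isperdwh

The pattern: move the first 2 characters to the end (rotate left by 2).
"whisperd" → "isperdwh".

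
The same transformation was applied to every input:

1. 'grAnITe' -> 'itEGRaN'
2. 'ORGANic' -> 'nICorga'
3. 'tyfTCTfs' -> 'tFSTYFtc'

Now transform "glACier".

IERGLac

What's happening: flip the case of every letter, then move the last 3 characters to the front (rotate right by 3).
Working it through for "glACier": intermediate "GLacIER", final "IERGLac".
(Check on "tyfTCTfs": → "TYFtctFS" → "tFSTYFtc" ✓)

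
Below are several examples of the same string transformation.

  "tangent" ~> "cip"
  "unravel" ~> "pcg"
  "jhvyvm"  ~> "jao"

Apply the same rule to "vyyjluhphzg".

alwrb

The rule is to shift every letter 2 places forward in the alphabet (wrapping around), then keep every other character starting from the second (positions 2nd, 4th, 6th, ...).
For "vyyjluhphzg" the result is "alwrb".
(Check on "unravel": → "wptcxgn" → "pcg" ✓)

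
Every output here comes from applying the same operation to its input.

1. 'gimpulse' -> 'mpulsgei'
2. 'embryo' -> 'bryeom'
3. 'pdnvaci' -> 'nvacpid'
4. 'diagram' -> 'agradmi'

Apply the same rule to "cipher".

Rule — swap the first and last characters, then move the first 2 characters to the end (rotate left by 2).
On "cipher": the first step gives "riphec", and the second then gives "phecri".
(Check on "embryo": → "ombrye" → "bryeom" ✓)

phecri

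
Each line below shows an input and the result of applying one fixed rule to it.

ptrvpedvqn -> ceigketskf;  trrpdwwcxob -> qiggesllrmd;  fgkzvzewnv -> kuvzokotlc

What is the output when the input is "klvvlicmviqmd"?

In each case the input is transformed by: move the last character to the front, then shift every letter 11 places backward in the alphabet (wrapping around).
Starting from "klvvlicmviqmd": after the first operation, "dklvvlicmviqm"; after the second, "szakkaxrbkxfb".

szakkaxrbkxfb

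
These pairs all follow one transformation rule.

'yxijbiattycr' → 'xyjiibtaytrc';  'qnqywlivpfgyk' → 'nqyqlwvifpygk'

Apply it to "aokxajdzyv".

The pattern: swap each adjacent pair of characters (1↔2, 3↔4, ...).
So "aokxajdzyv" becomes "oaxkjazdvy".

oaxkjazdvy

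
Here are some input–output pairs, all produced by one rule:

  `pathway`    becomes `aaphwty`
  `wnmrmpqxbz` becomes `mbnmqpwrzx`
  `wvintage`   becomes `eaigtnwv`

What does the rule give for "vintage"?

The pattern: sort the characters into alphabetical order, then swap each adjacent pair of characters (1↔2, 3↔4, ...).
On "vintage": the first step gives "aegintv", and the second then gives "eaigtnv".

eaigtnv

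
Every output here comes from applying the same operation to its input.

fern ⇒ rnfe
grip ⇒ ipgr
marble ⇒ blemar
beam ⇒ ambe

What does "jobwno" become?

What's happening: swap the front and back halves of the string.
"jobwno" → "wnojob".

wnojob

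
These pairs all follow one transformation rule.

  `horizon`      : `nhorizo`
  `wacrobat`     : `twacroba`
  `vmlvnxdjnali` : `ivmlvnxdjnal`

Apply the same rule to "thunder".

The transformation: move the last character to the front.
"thunder" → "rthunde".

rthunde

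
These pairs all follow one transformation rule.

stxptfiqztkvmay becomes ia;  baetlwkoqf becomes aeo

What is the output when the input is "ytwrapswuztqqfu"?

The transformation: keep only the vowels.
So "ytwrapswuztqqfu" becomes "auu".

auu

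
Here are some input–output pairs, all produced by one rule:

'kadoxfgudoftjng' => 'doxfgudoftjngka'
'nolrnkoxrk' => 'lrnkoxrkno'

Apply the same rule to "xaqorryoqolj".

The rule is to move the first 2 characters to the end (rotate left by 2).
On "xaqorryoqolj" that produces "qorryoqoljxa".

qorryoqoljxa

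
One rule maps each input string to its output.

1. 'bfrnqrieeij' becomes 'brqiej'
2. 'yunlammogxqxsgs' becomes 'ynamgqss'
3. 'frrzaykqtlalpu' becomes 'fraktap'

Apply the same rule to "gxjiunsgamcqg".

gjusacg

Looking at the pairs, the operation is to keep every other character starting from the first (positions 1st, 3rd, 5th, ...).
Doing the same to "gxjiunsgamcqg": "gjusacg".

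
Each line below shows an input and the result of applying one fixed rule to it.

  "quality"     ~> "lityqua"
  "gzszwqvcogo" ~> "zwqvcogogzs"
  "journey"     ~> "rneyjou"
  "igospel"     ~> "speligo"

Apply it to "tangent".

The pattern: move the first 3 characters to the end (rotate left by 3).
So "tangent" becomes "genttan".

genttan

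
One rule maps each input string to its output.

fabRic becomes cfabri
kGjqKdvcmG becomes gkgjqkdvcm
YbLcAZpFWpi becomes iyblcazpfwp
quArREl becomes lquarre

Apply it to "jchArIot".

Each output is the input with this applied: move the last character to the front, then convert every letter to lowercase.
For "jchArIot", step one produces "tjchArIo"; step two turns that into "tjchario".

tjchario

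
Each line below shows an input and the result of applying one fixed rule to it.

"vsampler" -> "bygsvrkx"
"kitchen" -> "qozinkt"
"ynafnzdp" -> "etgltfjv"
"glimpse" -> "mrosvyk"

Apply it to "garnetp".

The transformation: shift every letter 6 places forward in the alphabet (wrapping around).
Doing the same to "garnetp": "mgxtkzv".

mgxtkzv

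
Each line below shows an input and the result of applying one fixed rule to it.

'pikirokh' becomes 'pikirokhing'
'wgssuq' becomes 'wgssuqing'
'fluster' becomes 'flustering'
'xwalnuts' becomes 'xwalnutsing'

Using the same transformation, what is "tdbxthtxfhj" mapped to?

The pattern: append "ing".
On "tdbxthtxfhj" that produces "tdbxthtxfhjing".

tdbxthtxfhjing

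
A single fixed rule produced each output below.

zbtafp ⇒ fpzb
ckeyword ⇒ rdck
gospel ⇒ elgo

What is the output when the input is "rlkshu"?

The rule is to move the last 2 characters to the front (rotate right by 2), then keep only the first 4 characters.
Working it through for "rlkshu": intermediate "hurlks", final "hurl".
(Check on "zbtafp": → "fpzbta" → "fpzb" ✓)

hurl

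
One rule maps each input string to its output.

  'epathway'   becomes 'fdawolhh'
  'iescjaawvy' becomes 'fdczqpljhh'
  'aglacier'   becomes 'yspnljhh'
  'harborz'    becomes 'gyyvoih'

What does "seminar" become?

zyutplh

Looking at the pairs, the operation is to sort the characters into reverse alphabetical order, then shift every letter 7 places forward in the alphabet (wrapping around).
Doing the same to "seminar": "zyutplh".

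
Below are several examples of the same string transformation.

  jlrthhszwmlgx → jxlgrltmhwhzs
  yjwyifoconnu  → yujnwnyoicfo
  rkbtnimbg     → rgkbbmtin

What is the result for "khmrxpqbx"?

kxhbmqrpx

In each case the input is transformed by: take characters alternately from the front and the back (1st, last, 2nd, 2nd-last, ...).
On "khmrxpqbx" that produces "kxhbmqrpx".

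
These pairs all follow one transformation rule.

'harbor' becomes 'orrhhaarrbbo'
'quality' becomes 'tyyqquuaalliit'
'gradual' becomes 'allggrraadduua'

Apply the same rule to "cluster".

errcclluusstte

The rule is to double every character, then move the last 3 characters to the front (rotate right by 3).
Working it through for "cluster": intermediate "cclluusstteerr", final "errcclluusstte".
(Check on "quality": → "qquuaalliittyy" → "tyyqquuaalliit" ✓)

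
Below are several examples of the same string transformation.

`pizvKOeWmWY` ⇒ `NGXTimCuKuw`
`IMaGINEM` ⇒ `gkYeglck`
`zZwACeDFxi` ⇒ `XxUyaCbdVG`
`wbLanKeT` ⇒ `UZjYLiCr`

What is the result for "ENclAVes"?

clAJytCQ

The transformation: flip the case of every letter, then shift every letter 2 places backward in the alphabet (wrapping around).
On "ENclAVes": the first step gives "enCLavES", and the second then gives "clAJytCQ".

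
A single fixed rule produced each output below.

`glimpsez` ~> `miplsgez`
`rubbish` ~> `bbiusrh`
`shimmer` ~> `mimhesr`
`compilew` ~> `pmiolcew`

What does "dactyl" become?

tcyald

Looking at the pairs, the operation is to move the first 3 characters to the end (rotate left by 3), then take characters alternately from the front and the back (1st, last, 2nd, 2nd-last, ...).
Applying both steps to "dactyl": "tyldac", then "tcyald".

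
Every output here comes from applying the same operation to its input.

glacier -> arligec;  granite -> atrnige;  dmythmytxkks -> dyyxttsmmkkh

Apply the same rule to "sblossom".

Rule — sort the characters into reverse alphabetical order, then move the last character to the front.
On "sblossom": the first step gives "sssoomlb", and the second then gives "bsssooml".

bsssooml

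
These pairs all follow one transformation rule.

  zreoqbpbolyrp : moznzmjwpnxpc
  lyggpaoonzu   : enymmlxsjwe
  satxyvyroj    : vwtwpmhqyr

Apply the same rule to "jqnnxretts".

lvpcrrqhol

Looking at the pairs, the operation is to shift every letter 2 places backward in the alphabet (wrapping around), then move the first 3 characters to the end (rotate left by 3).
"jqnnxretts" → "lvpcrrqhol".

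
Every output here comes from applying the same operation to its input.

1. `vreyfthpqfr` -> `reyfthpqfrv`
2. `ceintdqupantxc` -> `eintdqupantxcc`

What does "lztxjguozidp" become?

ztxjguozidpl

Looking at the pairs, the operation is to move the first character to the end.
So "lztxjguozidp" becomes "ztxjguozidpl".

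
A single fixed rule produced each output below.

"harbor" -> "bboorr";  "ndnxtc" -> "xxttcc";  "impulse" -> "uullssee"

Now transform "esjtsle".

ttssllee

Looking at the pairs, the operation is to delete the first 3 characters, then double every character.
Applying both steps to "esjtsle": "tsle", then "ttssllee".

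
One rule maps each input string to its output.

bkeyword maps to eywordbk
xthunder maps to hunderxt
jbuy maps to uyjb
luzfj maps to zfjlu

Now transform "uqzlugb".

The pattern: move the first 2 characters to the end (rotate left by 2).
So "uqzlugb" becomes "zlugbuq".

zlugbuq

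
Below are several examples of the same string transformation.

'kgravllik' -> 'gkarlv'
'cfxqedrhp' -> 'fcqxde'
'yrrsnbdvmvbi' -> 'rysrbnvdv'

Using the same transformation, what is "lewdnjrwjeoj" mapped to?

eldwjnwre

The rule is to swap each adjacent pair of characters (1↔2, 3↔4, ...), then delete the last 3 characters.
Doing the same to "lewdnjrwjeoj": "eldwjnwre".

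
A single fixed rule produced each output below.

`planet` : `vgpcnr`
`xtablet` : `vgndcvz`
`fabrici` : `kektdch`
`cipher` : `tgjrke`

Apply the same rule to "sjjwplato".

qvcnryllu

What's happening: shift every letter 2 places forward in the alphabet (wrapping around), then reverse the string.
For "sjjwplato", step one produces "ullyrncvq"; step two turns that into "qvcnryllu".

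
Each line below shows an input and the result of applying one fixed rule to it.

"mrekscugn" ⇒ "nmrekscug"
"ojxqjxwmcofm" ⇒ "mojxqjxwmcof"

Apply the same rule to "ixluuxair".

rixluuxai

The transformation: move the last character to the front.
Applying that to "ixluuxair" gives "rixluuxai".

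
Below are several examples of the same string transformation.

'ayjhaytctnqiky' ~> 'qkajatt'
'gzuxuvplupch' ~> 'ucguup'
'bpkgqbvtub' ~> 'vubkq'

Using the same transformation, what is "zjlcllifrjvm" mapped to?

rvzlli

In each case the input is transformed by: keep every other character starting from the first (positions 1st, 3rd, 5th, ...), then move the last 2 characters to the front (rotate right by 2).
Applying both steps to "zjlcllifrjvm": "zllirv", then "rvzlli".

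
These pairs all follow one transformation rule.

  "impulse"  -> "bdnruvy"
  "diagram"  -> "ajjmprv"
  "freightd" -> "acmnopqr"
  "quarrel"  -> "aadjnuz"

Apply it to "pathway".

In each case the input is transformed by: shift every letter 9 places forward in the alphabet (wrapping around), then sort the characters into alphabetical order.
Working it through for "pathway": intermediate "yjcqfjh", final "cfhjjqy".

cfhjjqy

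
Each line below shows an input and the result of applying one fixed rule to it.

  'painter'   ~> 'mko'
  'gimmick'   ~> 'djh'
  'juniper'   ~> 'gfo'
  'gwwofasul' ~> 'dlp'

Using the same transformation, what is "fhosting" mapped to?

Each output is the input with this applied: shift every letter 3 places backward in the alphabet (wrapping around), then keep one character in every 3, starting at position 1 (positions 1st, 4th, 7th, ...).
"fhosting" → "cpk".
(Check on "juniper": → "grkfmbo" → "gfo" ✓)

cpk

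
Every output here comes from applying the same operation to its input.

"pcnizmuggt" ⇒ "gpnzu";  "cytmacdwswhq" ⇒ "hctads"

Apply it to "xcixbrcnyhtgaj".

axibcyt

The transformation: move the last 2 characters to the front (rotate right by 2), then keep every other character starting from the first (positions 1st, 3rd, 5th, ...).
"xcixbrcnyhtgaj" → "axibcyt".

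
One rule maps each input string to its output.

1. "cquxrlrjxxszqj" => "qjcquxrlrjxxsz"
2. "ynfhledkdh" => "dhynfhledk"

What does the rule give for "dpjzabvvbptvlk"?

lkdpjzabvvbptv

The pattern: move the last 2 characters to the front (rotate right by 2).
For "dpjzabvvbptvlk" the result is "lkdpjzabvvbptv".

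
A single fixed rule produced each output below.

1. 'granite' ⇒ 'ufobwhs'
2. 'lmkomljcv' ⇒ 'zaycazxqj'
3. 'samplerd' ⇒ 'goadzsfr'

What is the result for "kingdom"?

The rule is to shift every letter 12 places backward in the alphabet (wrapping around).
So "kingdom" becomes "ywburca".

ywburca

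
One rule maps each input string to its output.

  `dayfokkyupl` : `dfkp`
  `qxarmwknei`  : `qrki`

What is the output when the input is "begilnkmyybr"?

biky

Rule — keep one character in every 3, starting at position 1 (positions 1st, 4th, 7th, ...).
Doing the same to "begilnkmyybr": "biky".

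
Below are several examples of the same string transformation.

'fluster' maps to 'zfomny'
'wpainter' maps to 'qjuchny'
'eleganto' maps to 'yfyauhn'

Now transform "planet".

The pattern: delete the last character, then shift every letter 6 places backward in the alphabet (wrapping around).
Starting from "planet": after the first operation, "plane"; after the second, "jfuhy".

jfuhy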